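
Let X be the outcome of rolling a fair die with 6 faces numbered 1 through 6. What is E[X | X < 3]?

3/2

Given X < 3, X is equally likely to be any of {1, 2}.
E[X | X < 3] = (1 + 2) / 2 = 3/2.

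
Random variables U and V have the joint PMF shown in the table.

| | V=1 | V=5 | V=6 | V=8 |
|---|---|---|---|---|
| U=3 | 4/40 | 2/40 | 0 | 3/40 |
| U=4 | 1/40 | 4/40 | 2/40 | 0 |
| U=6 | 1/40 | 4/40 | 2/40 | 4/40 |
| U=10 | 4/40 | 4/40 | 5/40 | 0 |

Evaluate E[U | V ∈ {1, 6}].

132/19

P(V ∈ {1, 6}) = 19/40.
Summing U·P(U=x,V=y) over the conditioning event gives 33/10.
E[U | V ∈ {1, 6}] = (33/10) / (19/40) = 132/19.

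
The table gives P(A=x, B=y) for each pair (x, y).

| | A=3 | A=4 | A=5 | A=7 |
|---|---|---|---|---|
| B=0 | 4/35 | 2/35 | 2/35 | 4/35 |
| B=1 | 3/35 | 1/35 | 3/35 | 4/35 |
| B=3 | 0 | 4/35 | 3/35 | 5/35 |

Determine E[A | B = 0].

P(B = 0) = 12/35.
Σ A·P over the event = 3·(4/35) + 4·(2/35) + 5·(2/35) + 7·(4/35) = 58/35.
E[A | B = 0] = (58/35) / (12/35) = 29/6.

29/6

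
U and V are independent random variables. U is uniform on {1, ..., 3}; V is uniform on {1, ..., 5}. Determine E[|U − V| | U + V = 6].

2

Outcomes with U + V = 6: (1,5), (2,4), (3,3), each with probability 1/15.
E[|U − V| | U + V = 6] = (4 + 2 + 0) / 3 = 2.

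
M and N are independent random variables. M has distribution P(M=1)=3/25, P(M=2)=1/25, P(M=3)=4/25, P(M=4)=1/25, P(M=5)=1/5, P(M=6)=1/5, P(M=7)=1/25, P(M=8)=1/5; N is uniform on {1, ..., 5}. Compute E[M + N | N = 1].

148/25

P(N = 1) = 1/5.
Summing (M+N)·P(x,y) over outcomes with N = 1 gives 148/125.
E[M + N | N = 1] = (148/125) / (1/5) = 148/25.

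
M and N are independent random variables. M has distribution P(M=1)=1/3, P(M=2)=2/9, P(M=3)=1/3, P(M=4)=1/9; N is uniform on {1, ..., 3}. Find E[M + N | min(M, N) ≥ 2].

P(min(M, N) ≥ 2) = 4/9.
Summing (M+N)·P(x,y) over outcomes with min(M, N) ≥ 2 gives 64/27.
E[M + N | min(M, N) ≥ 2] = (64/27) / (4/9) = 16/3.

16/3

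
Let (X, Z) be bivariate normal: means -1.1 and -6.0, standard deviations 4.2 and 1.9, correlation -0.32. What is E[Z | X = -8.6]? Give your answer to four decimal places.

The regression of Z on X has slope ρ·σ_Z/σ_X and passes through (μ_X, μ_Z).
E[Z | X=-8.6] = -6.0 + (-0.32)·(1.9/4.2)·(-8.6 − (-1.1)) = -6.0 + (-0.14476)·(-7.5) = -4.9143.

-4.9143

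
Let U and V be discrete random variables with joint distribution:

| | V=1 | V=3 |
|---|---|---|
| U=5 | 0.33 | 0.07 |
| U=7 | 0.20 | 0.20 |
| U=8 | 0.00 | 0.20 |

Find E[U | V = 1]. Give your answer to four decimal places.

P(V = 1) = 0.53.
Σ U·P over the event = 5·(0.33) + 7·(0.20) = 3.05.
E[U | V = 1] = (3.05) / (0.53) = 5.7547.

5.7547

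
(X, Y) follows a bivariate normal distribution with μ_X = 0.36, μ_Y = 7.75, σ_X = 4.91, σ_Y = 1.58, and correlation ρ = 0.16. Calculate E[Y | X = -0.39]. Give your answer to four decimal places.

7.7114

For a bivariate normal, E[Y | X=x] = μ_Y + ρ·(σ_Y/σ_X)·(x − μ_X).
E[Y | X=-0.39] = 7.75 + (0.16)·(1.58/4.91)·(-0.39 − (0.36)) = 7.75 + (0.051487)·(-0.75) = 7.7114.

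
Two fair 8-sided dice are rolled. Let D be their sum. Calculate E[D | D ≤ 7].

P(D ≤ 7) = 21/64.
Σ over the event: 2·1/64 + 3·1/32 + 4·3/64 + 5·1/16 + 6·5/64 + 7·3/32 = 7/4.
E[D | D ≤ 7] = (7/4) / (21/64) = 16/3.

16/3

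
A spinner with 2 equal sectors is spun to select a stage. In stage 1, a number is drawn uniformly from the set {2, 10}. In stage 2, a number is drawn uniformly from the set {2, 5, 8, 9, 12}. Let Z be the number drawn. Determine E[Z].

E[Z | stage 1] = (2+10)/2 = 6.
E[Z | stage 2] = (2+5+8+9+12)/5 = 36/5.
E[Z] = (1/2)·(6) + (1/2)·(36/5) = 33/5.

33/5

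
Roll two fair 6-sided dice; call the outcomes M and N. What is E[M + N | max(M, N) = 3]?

Outcomes with max(M, N) = 3: (1,3), (2,3), (3,1), (3,2), (3,3), each with probability 1/36.
E[M + N | max(M, N) = 3] = (4 + 5 + 4 + 5 + 6) / 5 = 24/5.

24/5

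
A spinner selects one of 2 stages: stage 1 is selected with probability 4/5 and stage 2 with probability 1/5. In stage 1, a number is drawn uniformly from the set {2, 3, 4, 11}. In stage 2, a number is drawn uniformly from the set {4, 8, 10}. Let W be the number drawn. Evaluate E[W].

82/15

E[W | stage 1] = (2+3+4+11)/4 = 5.
E[W | stage 2] = (4+8+10)/3 = 22/3.
E[W] = (4/5)·(5) + (1/5)·(22/3) = 82/15.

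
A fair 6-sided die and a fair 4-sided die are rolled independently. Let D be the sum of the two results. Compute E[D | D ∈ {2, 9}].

P(D ∈ {2, 9}) = 1/8.
Σ over the event: 2·1/24 + 9·1/12 = 5/6.
E[D | D ∈ {2, 9}] = (5/6) / (1/8) = 20/3.

20/3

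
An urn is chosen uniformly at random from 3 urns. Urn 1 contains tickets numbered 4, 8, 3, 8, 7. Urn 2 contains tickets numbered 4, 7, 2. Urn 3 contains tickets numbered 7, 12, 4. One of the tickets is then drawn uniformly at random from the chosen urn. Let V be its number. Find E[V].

E[V | urn 1] = (4+8+3+8+7)/5 = 6.
E[V | urn 2] = (4+7+2)/3 = 13/3.
E[V | urn 3] = (7+12+4)/3 = 23/3.
E[V] = (1/3)·(6) + (1/3)·(13/3) + (1/3)·(23/3) = 6.

6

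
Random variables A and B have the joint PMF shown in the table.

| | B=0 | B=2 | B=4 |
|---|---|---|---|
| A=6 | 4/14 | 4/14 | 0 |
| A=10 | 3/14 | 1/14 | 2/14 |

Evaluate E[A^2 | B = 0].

444/7

P(B = 0) = 1/2.
Σ A^2·P over the event = 36·(4/14) + 100·(3/14) = 222/7.
E[A^2 | B = 0] = (222/7) / (1/2) = 444/7.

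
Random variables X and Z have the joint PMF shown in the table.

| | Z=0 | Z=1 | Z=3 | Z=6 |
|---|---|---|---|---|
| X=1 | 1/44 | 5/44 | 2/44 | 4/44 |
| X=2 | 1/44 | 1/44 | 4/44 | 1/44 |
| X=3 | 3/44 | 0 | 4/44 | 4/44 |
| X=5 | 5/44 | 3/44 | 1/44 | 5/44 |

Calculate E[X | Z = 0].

P(Z = 0) = 5/22.
Σ X·P over the event = 1·(1/44) + 2·(1/44) + 3·(3/44) + 5·(5/44) = 37/44.
E[X | Z = 0] = (37/44) / (5/22) = 37/10.

37/10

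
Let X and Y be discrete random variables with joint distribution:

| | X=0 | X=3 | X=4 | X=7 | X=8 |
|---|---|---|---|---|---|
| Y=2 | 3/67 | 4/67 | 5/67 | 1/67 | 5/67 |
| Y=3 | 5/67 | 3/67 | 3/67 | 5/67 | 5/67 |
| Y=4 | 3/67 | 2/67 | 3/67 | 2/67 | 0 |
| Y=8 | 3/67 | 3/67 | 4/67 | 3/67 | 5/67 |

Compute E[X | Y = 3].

32/7

P(Y = 3) = 21/67.
Σ X·P over the event = 0·(5/67) + 3·(3/67) + 4·(3/67) + 7·(5/67) + 8·(5/67) = 96/67.
E[X | Y = 3] = (96/67) / (21/67) = 32/7.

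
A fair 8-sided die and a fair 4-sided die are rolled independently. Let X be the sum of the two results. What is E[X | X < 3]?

2

P(X < 3) = 1/32.
Σ over the event: 2·1/32 = 1/16.
E[X | X < 3] = (1/16) / (1/32) = 2.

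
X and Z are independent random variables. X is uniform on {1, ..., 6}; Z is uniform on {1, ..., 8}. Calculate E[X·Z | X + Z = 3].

Outcomes with X + Z = 3: (1,2), (2,1), each with probability 1/48.
E[X·Z | X + Z = 3] = (2 + 2) / 2 = 2.

2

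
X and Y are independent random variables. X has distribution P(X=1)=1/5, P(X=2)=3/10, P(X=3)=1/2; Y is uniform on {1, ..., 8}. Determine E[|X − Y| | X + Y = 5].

P(X + Y = 5) = 1/8.
Summing |X−Y|·P(x,y) over outcomes with X + Y = 5 gives 7/40.
E[|X − Y| | X + Y = 5] = (7/40) / (1/8) = 7/5.

7/5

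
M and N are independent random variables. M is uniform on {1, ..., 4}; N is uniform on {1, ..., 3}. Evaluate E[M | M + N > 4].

10/3

Outcomes with M + N > 4: (2,3), (3,2), (3,3), (4,1), (4,2), (4,3), each with probability 1/12.
E[M | M + N > 4] = (2 + 3 + 3 + 4 + 4 + 4) / 6 = 10/3.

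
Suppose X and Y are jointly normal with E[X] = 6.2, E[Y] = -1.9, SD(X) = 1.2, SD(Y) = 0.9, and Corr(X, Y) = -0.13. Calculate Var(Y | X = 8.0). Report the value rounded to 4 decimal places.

0.7963

The conditional variance in a bivariate normal is σ_Y²(1 − ρ²), independent of x.
Var(Y | X=8.0) = (0.9)²·(1 − (-0.13)²) = 0.81·0.9831 = 0.7963.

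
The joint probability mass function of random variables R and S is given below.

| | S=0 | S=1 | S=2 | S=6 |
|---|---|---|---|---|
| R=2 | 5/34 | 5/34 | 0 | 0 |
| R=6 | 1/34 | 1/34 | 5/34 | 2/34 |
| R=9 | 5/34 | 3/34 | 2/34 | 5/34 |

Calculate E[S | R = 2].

P(R = 2) = 5/17.
Σ S·P over the event = 0·(5/34) + 1·(5/34) = 5/34.
E[S | R = 2] = (5/34) / (5/17) = 1/2.

1/2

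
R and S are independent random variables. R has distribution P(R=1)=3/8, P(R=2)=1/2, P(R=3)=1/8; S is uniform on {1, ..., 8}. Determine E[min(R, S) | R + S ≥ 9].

2

P(R + S ≥ 9) = 7/32.
Summing min(R,S)·P(x,y) over outcomes with R + S ≥ 9 gives 7/16.
E[min(R, S) | R + S ≥ 9] = (7/16) / (7/32) = 2.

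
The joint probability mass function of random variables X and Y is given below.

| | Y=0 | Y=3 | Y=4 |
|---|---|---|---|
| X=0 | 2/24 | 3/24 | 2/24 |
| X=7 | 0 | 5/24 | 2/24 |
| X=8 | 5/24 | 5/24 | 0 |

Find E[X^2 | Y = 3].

565/13

P(Y = 3) = 13/24.
Σ X^2·P over the event = 0·(3/24) + 49·(5/24) + 64·(5/24) = 565/24.
E[X^2 | Y = 3] = (565/24) / (13/24) = 565/13.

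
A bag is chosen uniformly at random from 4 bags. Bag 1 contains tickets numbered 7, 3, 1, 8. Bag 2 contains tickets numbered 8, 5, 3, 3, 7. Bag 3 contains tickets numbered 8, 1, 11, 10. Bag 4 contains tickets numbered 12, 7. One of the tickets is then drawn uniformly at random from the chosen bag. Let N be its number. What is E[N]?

539/80

E[N | bag 1] = (7+3+1+8)/4 = 19/4.
E[N | bag 2] = (8+5+3+3+7)/5 = 26/5.
E[N | bag 3] = (8+1+11+10)/4 = 15/2.
E[N | bag 4] = (12+7)/2 = 19/2.
E[N] = (1/4)·(19/4) + (1/4)·(26/5) + (1/4)·(15/2) + (1/4)·(19/2) = 539/80.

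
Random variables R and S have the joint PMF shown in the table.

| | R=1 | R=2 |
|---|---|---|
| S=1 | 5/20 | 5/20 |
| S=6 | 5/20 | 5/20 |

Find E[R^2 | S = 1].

P(S = 1) = 1/2.
Summing R^2·P(R=x,S=y) over the conditioning event gives 5/4.
E[R^2 | S = 1] = (5/4) / (1/2) = 5/2.

5/2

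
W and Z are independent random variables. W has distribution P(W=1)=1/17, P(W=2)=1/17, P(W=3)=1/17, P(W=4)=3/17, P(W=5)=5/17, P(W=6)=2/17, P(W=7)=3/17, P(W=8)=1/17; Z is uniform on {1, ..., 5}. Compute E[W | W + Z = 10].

P(W + Z = 10) = 11/85.
Summing W·P(x,y) over outcomes with W + Z = 10 gives 66/85.
E[W | W + Z = 10] = (66/85) / (11/85) = 6.

6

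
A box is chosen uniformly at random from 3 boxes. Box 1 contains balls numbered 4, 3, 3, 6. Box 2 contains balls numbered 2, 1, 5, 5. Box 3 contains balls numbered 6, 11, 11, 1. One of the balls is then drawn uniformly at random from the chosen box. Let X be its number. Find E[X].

29/6

E[X | box 1] = (4+3+3+6)/4 = 4.
E[X | box 2] = (2+1+5+5)/4 = 13/4.
E[X | box 3] = (6+11+11+1)/4 = 29/4.
By the law of total expectation,
E[X] = (1/3)·(4) + (1/3)·(13/4) + (1/3)·(29/4) = 29/6.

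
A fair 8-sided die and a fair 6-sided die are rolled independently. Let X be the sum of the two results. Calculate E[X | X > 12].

40/3

P(X > 12) = 1/16.
Σ over the event: 13·1/24 + 14·1/48 = 5/6.
E[X | X > 12] = (5/6) / (1/16) = 40/3.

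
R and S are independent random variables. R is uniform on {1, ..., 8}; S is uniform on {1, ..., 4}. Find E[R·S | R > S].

295/22

P(R > S) = 11/16.
Summing RS·P(x,y) over outcomes with R > S gives 295/32.
E[R·S | R > S] = (295/32) / (11/16) = 295/22.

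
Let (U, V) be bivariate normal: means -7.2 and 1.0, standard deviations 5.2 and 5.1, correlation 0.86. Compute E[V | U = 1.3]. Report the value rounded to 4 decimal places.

E[V | U=x] = μ_V + ρ(σ_V/σ_U)(x − μ_U) for jointly normal variables.
E[V | U=1.3] = 1.0 + (0.86)·(5.1/5.2)·(1.3 − (-7.2)) = 1.0 + (0.84346)·(8.5) = 8.1694.

8.1694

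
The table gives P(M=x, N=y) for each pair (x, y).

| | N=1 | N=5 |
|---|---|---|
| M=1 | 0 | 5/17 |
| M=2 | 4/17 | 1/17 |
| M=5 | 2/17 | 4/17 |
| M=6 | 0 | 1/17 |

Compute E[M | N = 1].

3

P(N = 1) = 6/17.
Σ M·P over the event = 2·(4/17) + 5·(2/17) = 18/17.
E[M | N = 1] = (18/17) / (6/17) = 3.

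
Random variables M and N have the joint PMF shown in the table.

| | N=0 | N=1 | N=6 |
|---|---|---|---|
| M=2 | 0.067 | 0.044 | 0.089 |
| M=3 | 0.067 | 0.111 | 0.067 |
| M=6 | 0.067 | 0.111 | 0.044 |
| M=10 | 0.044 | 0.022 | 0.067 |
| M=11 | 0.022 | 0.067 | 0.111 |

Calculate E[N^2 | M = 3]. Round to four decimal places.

P(M = 3) = 0.245.
Σ N^2·P over the event = 0·(0.067) + 1·(0.111) + 36·(0.067) = 2.523.
E[N^2 | M = 3] = (2.523) / (0.245) = 10.2980.

10.2980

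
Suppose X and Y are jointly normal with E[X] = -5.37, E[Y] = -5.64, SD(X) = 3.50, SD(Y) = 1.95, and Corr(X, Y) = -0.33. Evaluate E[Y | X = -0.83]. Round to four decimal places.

-6.4747

For a bivariate normal, E[Y | X=x] = μ_Y + ρ·(σ_Y/σ_X)·(x − μ_X).
E[Y | X=-0.83] = -5.64 + (-0.33)·(1.95/3.50)·(-0.83 − (-5.37)) = -5.64 + (-0.18386)·(4.54) = -6.4747.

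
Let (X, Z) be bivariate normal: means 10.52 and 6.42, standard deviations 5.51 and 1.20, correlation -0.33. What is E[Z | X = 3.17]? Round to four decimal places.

6.9482

For a bivariate normal, E[Z | X=x] = μ_Z + ρ·(σ_Z/σ_X)·(x − μ_X).
E[Z | X=3.17] = 6.42 + (-0.33)·(1.20/5.51)·(3.17 − (10.52)) = 6.42 + (-0.071869)·(-7.35) = 6.9482.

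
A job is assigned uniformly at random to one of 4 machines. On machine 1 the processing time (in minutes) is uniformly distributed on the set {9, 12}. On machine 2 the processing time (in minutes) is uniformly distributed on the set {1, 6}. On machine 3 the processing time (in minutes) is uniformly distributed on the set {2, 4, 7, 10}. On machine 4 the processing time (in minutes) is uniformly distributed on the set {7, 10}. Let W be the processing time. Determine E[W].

E[W | machine 1] = (9+12)/2 = 21/2.
E[W | machine 2] = (1+6)/2 = 7/2.
E[W | machine 3] = (2+4+7+10)/4 = 23/4.
E[W | machine 4] = (7+10)/2 = 17/2.
By the law of total expectation,
E[W] = (1/4)·(21/2) + (1/4)·(7/2) + (1/4)·(23/4) + (1/4)·(17/2) = 113/16.

113/16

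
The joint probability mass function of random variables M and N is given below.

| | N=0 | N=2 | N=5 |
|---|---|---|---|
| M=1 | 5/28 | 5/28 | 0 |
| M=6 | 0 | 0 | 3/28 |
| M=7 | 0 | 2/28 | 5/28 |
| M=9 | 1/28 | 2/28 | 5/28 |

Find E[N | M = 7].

P(M = 7) = 1/4.
Σ N·P over the event = 2·(2/28) + 5·(5/28) = 29/28.
E[N | M = 7] = (29/28) / (1/4) = 29/7.

29/7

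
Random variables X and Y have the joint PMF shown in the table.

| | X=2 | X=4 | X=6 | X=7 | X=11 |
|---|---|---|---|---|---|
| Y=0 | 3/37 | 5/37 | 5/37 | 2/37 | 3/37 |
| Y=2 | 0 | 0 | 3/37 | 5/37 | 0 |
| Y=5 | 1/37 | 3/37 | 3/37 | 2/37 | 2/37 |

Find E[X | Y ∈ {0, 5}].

171/29

P(Y ∈ {0, 5}) = 29/37.
Summing X·P(X=x,Y=y) over the conditioning event gives 171/37.
E[X | Y ∈ {0, 5}] = (171/37) / (29/37) = 171/29.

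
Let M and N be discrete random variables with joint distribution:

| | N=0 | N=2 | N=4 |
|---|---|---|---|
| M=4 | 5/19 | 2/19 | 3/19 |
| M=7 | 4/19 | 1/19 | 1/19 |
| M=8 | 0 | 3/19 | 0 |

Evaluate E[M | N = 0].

P(N = 0) = 9/19.
Σ M·P over the event = 4·(5/19) + 7·(4/19) = 48/19.
E[M | N = 0] = (48/19) / (9/19) = 16/3.

16/3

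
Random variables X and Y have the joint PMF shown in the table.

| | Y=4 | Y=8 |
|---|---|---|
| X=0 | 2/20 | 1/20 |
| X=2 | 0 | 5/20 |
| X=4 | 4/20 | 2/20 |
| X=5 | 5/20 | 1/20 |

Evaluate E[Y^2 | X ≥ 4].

P(X ≥ 4) = 3/5.
Σ Y^2·P over the event = 16·(4/20) + 64·(2/20) + 16·(5/20) + 64·(1/20) = 84/5.
E[Y^2 | X ≥ 4] = (84/5) / (3/5) = 28.

28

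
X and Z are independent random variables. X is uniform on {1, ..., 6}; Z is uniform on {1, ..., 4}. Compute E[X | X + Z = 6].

7/2

P(X + Z = 6) = 1/6.
Summing X·P(x,y) over outcomes with X + Z = 6 gives 7/12.
E[X | X + Z = 6] = (7/12) / (1/6) = 7/2.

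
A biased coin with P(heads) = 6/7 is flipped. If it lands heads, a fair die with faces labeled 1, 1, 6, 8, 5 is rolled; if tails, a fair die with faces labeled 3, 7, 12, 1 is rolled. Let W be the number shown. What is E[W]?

619/140

E[W | heads] = (1+1+6+8+5)/5 = 21/5.
E[W | tails] = (3+7+12+1)/4 = 23/4.
By the law of total expectation,
E[W] = (6/7)·(21/5) + (1/7)·(23/4) = 619/140.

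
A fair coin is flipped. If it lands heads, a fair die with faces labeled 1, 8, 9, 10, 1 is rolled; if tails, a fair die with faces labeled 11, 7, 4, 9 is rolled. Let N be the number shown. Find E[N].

E[N | heads] = (1+8+9+10+1)/5 = 29/5.
E[N | tails] = (11+7+4+9)/4 = 31/4.
By the law of total expectation,
E[N] = (1/2)·(29/5) + (1/2)·(31/4) = 271/40.

271/40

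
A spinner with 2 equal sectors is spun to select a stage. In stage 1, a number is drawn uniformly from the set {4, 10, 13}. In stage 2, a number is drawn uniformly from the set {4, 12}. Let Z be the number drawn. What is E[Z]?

E[Z | stage 1] = (4+10+13)/3 = 9.
E[Z | stage 2] = (4+12)/2 = 8.
By the law of total expectation,
E[Z] = (1/2)·(9) + (1/2)·(8) = 17/2.

17/2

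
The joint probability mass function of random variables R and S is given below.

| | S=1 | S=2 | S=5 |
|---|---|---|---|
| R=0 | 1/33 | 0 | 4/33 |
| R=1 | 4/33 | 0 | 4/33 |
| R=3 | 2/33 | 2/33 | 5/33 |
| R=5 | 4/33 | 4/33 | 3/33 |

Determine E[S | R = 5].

27/11

P(R = 5) = 1/3.
Σ S·P over the event = 1·(4/33) + 2·(4/33) + 5·(3/33) = 9/11.
E[S | R = 5] = (9/11) / (1/3) = 27/11.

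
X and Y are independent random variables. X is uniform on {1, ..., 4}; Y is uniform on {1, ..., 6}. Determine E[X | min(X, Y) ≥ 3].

Outcomes with min(X, Y) ≥ 3: (3,3), (3,4), (3,5), (3,6), (4,3), (4,4), (4,5), (4,6), each with probability 1/24.
E[X | min(X, Y) ≥ 3] = (3 + 3 + 3 + 3 + 4 + 4 + 4 + 4) / 8 = 7/2.

7/2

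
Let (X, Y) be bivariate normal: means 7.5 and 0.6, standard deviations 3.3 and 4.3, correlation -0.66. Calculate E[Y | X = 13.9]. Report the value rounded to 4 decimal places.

E[Y | X=x] = μ_Y + ρ(σ_Y/σ_X)(x − μ_X) for jointly normal variables.
E[Y | X=13.9] = 0.6 + (-0.66)·(4.3/3.3)·(13.9 − (7.5)) = 0.6 + (-0.86)·(6.4) = -4.9040.

-4.9040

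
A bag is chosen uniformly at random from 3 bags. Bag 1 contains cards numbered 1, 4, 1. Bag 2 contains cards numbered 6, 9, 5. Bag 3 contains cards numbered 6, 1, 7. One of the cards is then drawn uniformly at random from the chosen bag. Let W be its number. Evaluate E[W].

40/9

E[W | bag 1] = (1+4+1)/3 = 2.
E[W | bag 2] = (6+9+5)/3 = 20/3.
E[W | bag 3] = (6+1+7)/3 = 14/3.
By the law of total expectation,
E[W] = (1/3)·(2) + (1/3)·(20/3) + (1/3)·(14/3) = 40/9.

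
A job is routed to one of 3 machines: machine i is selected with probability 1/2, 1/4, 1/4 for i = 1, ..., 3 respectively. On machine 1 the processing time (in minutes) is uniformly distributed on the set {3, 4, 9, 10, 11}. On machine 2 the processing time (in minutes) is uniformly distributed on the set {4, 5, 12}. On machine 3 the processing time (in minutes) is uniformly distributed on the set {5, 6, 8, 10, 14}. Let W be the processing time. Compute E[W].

38/5

E[W | machine 1] = (3+4+9+10+11)/5 = 37/5.
E[W | machine 2] = (4+5+12)/3 = 7.
E[W | machine 3] = (5+6+8+10+14)/5 = 43/5.
E[W] = (1/2)·(37/5) + (1/4)·(7) + (1/4)·(43/5) = 38/5.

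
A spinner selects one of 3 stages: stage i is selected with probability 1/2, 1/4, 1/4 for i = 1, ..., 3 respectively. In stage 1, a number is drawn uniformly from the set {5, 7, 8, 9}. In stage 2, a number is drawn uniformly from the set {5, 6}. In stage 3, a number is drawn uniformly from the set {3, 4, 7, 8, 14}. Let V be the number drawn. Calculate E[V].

34/5

E[V | stage 1] = (5+7+8+9)/4 = 29/4.
E[V | stage 2] = (5+6)/2 = 11/2.
E[V | stage 3] = (3+4+7+8+14)/5 = 36/5.
E[V] = (1/2)·(29/4) + (1/4)·(11/2) + (1/4)·(36/5) = 34/5.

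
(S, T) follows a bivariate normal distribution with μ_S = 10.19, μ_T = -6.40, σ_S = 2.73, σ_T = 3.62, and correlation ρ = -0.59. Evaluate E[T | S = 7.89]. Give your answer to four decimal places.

-4.6006

For a bivariate normal, E[T | S=x] = μ_T + ρ·(σ_T/σ_S)·(x − μ_S).
E[T | S=7.89] = -6.40 + (-0.59)·(3.62/2.73)·(7.89 − (10.19)) = -6.40 + (-0.78234)·(-2.3) = -4.6006.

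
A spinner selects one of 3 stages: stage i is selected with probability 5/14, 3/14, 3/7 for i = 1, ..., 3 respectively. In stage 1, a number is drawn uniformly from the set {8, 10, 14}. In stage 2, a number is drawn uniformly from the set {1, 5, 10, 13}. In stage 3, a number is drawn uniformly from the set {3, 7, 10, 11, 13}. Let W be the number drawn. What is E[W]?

E[W | stage 1] = (8+10+14)/3 = 32/3.
E[W | stage 2] = (1+5+10+13)/4 = 29/4.
E[W | stage 3] = (3+7+10+11+13)/5 = 44/5.
By the law of total expectation,
E[W] = (5/14)·(32/3) + (3/14)·(29/4) + (3/7)·(44/5) = 7673/840.

7673/840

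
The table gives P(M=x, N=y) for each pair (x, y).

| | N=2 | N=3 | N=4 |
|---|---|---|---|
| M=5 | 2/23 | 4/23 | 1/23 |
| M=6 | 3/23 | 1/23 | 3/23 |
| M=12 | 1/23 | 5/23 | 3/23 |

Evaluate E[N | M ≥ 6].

25/8

P(M ≥ 6) = 16/23.
Summing N·P(M=x,N=y) over the conditioning event gives 50/23.
E[N | M ≥ 6] = (50/23) / (16/23) = 25/8.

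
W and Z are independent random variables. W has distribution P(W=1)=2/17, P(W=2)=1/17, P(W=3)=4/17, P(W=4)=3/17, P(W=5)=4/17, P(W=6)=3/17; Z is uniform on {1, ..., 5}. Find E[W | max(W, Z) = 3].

8/3

P(max(W, Z) = 3) = 3/17.
Summing W·P(x,y) over outcomes with max(W, Z) = 3 gives 8/17.
E[W | max(W, Z) = 3] = (8/17) / (3/17) = 8/3.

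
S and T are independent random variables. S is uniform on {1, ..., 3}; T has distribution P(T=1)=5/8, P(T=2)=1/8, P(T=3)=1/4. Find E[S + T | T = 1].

P(T = 1) = 5/8.
Summing (S+T)·P(x,y) over outcomes with T = 1 gives 15/8.
E[S + T | T = 1] = (15/8) / (5/8) = 3.

3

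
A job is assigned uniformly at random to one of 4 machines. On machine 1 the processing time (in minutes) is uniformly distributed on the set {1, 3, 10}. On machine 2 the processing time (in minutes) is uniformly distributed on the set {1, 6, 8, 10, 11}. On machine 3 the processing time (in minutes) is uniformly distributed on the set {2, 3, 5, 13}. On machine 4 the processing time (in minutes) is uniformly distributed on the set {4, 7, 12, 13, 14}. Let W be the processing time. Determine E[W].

1657/240

E[W | machine 1] = (1+3+10)/3 = 14/3.
E[W | machine 2] = (1+6+8+10+11)/5 = 36/5.
E[W | machine 3] = (2+3+5+13)/4 = 23/4.
E[W | machine 4] = (4+7+12+13+14)/5 = 10.
E[W] = (1/4)·(14/3) + (1/4)·(36/5) + (1/4)·(23/4) + (1/4)·(10) = 1657/240.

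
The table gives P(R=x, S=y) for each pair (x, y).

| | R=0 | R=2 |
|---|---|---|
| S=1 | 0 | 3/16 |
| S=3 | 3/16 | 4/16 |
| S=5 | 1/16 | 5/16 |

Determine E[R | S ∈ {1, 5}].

P(S ∈ {1, 5}) = 9/16.
Σ R·P over the event = 0·(1/16) + 2·(3/16) + 2·(5/16) = 1.
E[R | S ∈ {1, 5}] = (1) / (9/16) = 16/9.

16/9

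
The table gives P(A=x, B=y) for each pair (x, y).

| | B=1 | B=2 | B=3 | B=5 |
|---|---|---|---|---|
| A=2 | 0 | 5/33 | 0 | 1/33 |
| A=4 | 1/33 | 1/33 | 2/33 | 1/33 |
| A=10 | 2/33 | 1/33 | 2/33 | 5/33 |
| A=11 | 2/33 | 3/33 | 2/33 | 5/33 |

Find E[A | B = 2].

P(B = 2) = 10/33.
Summing A·P(A=x,B=y) over the conditioning event gives 19/11.
E[A | B = 2] = (19/11) / (10/33) = 57/10.

57/10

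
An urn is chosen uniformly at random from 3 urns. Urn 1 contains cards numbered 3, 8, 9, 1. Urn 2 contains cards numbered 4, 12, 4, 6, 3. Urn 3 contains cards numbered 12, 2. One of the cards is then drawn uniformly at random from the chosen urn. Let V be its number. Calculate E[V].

E[V | urn 1] = (3+8+9+1)/4 = 21/4.
E[V | urn 2] = (4+12+4+6+3)/5 = 29/5.
E[V | urn 3] = (12+2)/2 = 7.
E[V] = (1/3)·(21/4) + (1/3)·(29/5) + (1/3)·(7) = 361/60.

361/60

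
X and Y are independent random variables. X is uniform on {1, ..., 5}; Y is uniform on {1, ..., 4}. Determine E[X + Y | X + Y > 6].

Outcomes with X + Y > 6: (3,4), (4,3), (4,4), (5,2), (5,3), (5,4), each with probability 1/20.
E[X + Y | X + Y > 6] = (7 + 7 + 8 + 7 + 8 + 9) / 6 = 23/3.

23/3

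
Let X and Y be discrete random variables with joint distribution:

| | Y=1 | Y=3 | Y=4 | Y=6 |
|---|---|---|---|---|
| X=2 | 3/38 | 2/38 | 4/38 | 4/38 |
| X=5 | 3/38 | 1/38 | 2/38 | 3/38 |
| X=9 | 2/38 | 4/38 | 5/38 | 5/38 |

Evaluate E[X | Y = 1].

P(Y = 1) = 4/19.
Σ X·P over the event = 2·(3/38) + 5·(3/38) + 9·(2/38) = 39/38.
E[X | Y = 1] = (39/38) / (4/19) = 39/8.

39/8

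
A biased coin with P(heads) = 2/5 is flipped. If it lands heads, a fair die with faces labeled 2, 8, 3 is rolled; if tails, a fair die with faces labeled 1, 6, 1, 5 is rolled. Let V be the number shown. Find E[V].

221/60

E[V | heads] = (2+8+3)/3 = 13/3.
E[V | tails] = (1+6+1+5)/4 = 13/4.
E[V] = (2/5)·(13/3) + (3/5)·(13/4) = 221/60.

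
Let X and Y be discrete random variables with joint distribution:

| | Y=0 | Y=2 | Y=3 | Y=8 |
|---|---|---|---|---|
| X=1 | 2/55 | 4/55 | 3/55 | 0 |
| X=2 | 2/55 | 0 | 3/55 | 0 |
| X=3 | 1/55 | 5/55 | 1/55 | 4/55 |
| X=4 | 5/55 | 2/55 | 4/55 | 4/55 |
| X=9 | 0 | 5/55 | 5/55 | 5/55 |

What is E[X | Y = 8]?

73/13

P(Y = 8) = 13/55.
Σ X·P over the event = 3·(4/55) + 4·(4/55) + 9·(5/55) = 73/55.
E[X | Y = 8] = (73/55) / (13/55) = 73/13.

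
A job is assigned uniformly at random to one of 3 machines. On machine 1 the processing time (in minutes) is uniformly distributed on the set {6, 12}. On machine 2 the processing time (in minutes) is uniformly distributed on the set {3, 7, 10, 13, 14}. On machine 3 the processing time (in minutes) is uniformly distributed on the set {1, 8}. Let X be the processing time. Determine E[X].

229/30

E[X | machine 1] = (6+12)/2 = 9.
E[X | machine 2] = (3+7+10+13+14)/5 = 47/5.
E[X | machine 3] = (1+8)/2 = 9/2.
E[X] = (1/3)·(9) + (1/3)·(47/5) + (1/3)·(9/2) = 229/30.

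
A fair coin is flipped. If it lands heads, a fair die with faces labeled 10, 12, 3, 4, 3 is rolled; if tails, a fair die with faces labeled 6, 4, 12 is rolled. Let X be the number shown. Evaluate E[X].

E[X | heads] = (10+12+3+4+3)/5 = 32/5.
E[X | tails] = (6+4+12)/3 = 22/3.
By the law of total expectation,
E[X] = (1/2)·(32/5) + (1/2)·(22/3) = 103/15.

103/15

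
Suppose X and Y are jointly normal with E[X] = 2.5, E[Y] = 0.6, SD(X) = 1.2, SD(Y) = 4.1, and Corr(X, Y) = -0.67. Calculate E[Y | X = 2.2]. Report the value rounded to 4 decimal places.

For a bivariate normal, E[Y | X=x] = μ_Y + ρ·(σ_Y/σ_X)·(x − μ_X).
E[Y | X=2.2] = 0.6 + (-0.67)·(4.1/1.2)·(2.2 − (2.5)) = 0.6 + (-2.2892)·(-0.3) = 1.2868.

1.2868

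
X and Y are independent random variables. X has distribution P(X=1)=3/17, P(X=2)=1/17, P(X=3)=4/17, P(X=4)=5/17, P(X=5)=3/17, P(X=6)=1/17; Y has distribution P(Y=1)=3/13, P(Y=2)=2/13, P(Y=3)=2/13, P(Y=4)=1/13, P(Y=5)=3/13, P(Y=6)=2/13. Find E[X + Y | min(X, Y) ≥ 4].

P(min(X, Y) ≥ 4) = 54/221.
Summing (X+Y)·P(x,y) over outcomes with min(X, Y) ≥ 4 gives 525/221.
E[X + Y | min(X, Y) ≥ 4] = (525/221) / (54/221) = 175/18.

175/18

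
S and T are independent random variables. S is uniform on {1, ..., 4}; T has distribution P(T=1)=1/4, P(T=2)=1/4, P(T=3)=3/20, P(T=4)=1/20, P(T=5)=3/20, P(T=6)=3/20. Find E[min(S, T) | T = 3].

P(T = 3) = 3/20.
Summing min(S,T)·P(x,y) over outcomes with T = 3 gives 27/80.
E[min(S, T) | T = 3] = (27/80) / (3/20) = 9/4.

9/4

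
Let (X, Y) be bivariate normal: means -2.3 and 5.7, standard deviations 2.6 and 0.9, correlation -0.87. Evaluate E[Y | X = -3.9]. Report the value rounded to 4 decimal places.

6.1818

The regression of Y on X has slope ρ·σ_Y/σ_X and passes through (μ_X, μ_Y).
E[Y | X=-3.9] = 5.7 + (-0.87)·(0.9/2.6)·(-3.9 − (-2.3)) = 5.7 + (-0.30115)·(-1.6) = 6.1818.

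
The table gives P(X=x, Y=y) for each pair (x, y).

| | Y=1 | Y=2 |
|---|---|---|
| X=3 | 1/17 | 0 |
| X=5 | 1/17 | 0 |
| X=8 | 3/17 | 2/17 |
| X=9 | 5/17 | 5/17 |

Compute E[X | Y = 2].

61/7

P(Y = 2) = 7/17.
Σ X·P over the event = 8·(2/17) + 9·(5/17) = 61/17.
E[X | Y = 2] = (61/17) / (7/17) = 61/7.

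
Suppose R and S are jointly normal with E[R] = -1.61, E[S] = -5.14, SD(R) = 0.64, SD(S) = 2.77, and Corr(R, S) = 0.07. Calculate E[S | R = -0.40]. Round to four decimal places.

-4.7734

For a bivariate normal, E[S | R=x] = μ_S + ρ·(σ_S/σ_R)·(x − μ_R).
E[S | R=-0.40] = -5.14 + (0.07)·(2.77/0.64)·(-0.40 − (-1.61)) = -5.14 + (0.30297)·(1.21) = -4.7734.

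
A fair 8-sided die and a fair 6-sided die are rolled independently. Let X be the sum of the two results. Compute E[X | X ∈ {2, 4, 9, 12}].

8

P(X ∈ {2, 4, 9, 12}) = 13/48.
Σ over the event: 2·1/48 + 4·1/16 + 9·1/8 + 12·1/16 = 13/6.
E[X | X ∈ {2, 4, 9, 12}] = (13/6) / (13/48) = 8.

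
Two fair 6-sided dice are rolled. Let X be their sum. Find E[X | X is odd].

P(X is odd) = 1/2.
Σ over the event: 3·1/18 + 5·1/9 + 7·1/6 + 9·1/9 + 11·1/18 = 7/2.
E[X | X is odd] = (7/2) / (1/2) = 7.

7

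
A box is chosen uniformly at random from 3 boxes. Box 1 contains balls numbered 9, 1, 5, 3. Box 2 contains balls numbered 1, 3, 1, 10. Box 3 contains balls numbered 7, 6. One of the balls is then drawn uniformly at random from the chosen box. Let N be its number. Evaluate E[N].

59/12

E[N | box 1] = (9+1+5+3)/4 = 9/2.
E[N | box 2] = (1+3+1+10)/4 = 15/4.
E[N | box 3] = (7+6)/2 = 13/2.
E[N] = (1/3)·(9/2) + (1/3)·(15/4) + (1/3)·(13/2) = 59/12.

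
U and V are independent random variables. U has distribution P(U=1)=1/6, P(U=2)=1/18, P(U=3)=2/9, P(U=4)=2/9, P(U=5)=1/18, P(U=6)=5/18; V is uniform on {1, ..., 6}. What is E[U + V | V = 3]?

61/9

P(V = 3) = 1/6.
Summing (U+V)·P(x,y) over outcomes with V = 3 gives 61/54.
E[U + V | V = 3] = (61/54) / (1/6) = 61/9.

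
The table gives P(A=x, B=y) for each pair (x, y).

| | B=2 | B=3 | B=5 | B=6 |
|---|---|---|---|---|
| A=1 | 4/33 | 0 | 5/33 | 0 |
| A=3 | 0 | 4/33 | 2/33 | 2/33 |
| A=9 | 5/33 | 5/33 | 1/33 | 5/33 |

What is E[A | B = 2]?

P(B = 2) = 3/11.
Σ A·P over the event = 1·(4/33) + 9·(5/33) = 49/33.
E[A | B = 2] = (49/33) / (3/11) = 49/9.

49/9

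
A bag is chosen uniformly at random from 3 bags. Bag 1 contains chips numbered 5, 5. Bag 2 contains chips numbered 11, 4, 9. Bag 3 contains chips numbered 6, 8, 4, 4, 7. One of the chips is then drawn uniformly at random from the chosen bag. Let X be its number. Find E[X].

E[X | bag 1] = (5+5)/2 = 5.
E[X | bag 2] = (11+4+9)/3 = 8.
E[X | bag 3] = (6+8+4+4+7)/5 = 29/5.
By the law of total expectation,
E[X] = (1/3)·(5) + (1/3)·(8) + (1/3)·(29/5) = 94/15.

94/15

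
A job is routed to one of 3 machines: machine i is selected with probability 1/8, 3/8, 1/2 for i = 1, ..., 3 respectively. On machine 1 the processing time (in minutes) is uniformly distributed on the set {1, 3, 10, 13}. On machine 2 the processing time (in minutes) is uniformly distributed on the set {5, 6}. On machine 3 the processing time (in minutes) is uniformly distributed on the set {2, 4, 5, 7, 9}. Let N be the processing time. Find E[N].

897/160

E[N | machine 1] = (1+3+10+13)/4 = 27/4.
E[N | machine 2] = (5+6)/2 = 11/2.
E[N | machine 3] = (2+4+5+7+9)/5 = 27/5.
By the law of total expectation,
E[N] = (1/8)·(27/4) + (3/8)·(11/2) + (1/2)·(27/5) = 897/160.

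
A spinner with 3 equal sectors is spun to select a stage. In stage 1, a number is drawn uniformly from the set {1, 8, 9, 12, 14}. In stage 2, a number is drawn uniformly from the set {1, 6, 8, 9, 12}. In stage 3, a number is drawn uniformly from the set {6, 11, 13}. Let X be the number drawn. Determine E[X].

E[X | stage 1] = (1+8+9+12+14)/5 = 44/5.
E[X | stage 2] = (1+6+8+9+12)/5 = 36/5.
E[X | stage 3] = (6+11+13)/3 = 10.
E[X] = (1/3)·(44/5) + (1/3)·(36/5) + (1/3)·(10) = 26/3.

26/3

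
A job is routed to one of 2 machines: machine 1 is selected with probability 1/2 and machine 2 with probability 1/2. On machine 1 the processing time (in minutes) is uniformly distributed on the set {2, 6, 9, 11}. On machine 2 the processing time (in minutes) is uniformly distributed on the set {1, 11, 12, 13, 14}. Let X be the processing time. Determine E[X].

E[X | machine 1] = (2+6+9+11)/4 = 7.
E[X | machine 2] = (1+11+12+13+14)/5 = 51/5.
By the law of total expectation,
E[X] = (1/2)·(7) + (1/2)·(51/5) = 43/5.

43/5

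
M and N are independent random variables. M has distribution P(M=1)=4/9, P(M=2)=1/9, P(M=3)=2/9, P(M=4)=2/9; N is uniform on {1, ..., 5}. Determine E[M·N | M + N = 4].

22/7

P(M + N = 4) = 7/45.
Summing MN·P(x,y) over outcomes with M + N = 4 gives 22/45.
E[M·N | M + N = 4] = (22/45) / (7/45) = 22/7.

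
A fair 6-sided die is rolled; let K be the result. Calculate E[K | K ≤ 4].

5/2

Given K ≤ 4, K is equally likely to be any of {1, 2, 3, 4}.
E[K | K ≤ 4] = (1 + 2 + 3 + 4) / 4 = 5/2.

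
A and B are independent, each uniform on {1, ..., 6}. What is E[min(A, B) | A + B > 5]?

P(A + B > 5) = 13/18.
Summing min(A,B)·P(x,y) over outcomes with A + B > 5 gives 13/6.
E[min(A, B) | A + B > 5] = (13/6) / (13/18) = 3.

3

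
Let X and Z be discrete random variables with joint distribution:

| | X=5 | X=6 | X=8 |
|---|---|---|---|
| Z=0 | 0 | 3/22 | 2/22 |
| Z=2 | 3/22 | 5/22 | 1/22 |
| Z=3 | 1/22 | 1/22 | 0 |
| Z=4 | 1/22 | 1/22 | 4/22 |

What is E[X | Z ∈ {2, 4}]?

P(Z ∈ {2, 4}) = 15/22.
Σ X·P over the event = 5·(3/22) + 5·(1/22) + 6·(5/22) + 6·(1/22) + 8·(1/22) + 8·(4/22) = 48/11.
E[X | Z ∈ {2, 4}] = (48/11) / (15/22) = 32/5.

32/5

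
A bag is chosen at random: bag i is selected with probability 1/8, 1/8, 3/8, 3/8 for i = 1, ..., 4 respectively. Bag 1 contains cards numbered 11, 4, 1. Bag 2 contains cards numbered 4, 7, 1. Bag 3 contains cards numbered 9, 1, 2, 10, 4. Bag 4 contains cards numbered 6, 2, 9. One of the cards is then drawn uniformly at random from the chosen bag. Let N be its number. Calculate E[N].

E[N | bag 1] = (11+4+1)/3 = 16/3.
E[N | bag 2] = (4+7+1)/3 = 4.
E[N | bag 3] = (9+1+2+10+4)/5 = 26/5.
E[N | bag 4] = (6+2+9)/3 = 17/3.
By the law of total expectation,
E[N] = (1/8)·(16/3) + (1/8)·(4) + (3/8)·(26/5) + (3/8)·(17/3) = 629/120.

629/120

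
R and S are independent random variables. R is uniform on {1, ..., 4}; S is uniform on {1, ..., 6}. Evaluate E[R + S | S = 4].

P(S = 4) = 1/6.
Summing (R+S)·P(x,y) over outcomes with S = 4 gives 13/12.
E[R + S | S = 4] = (13/12) / (1/6) = 13/2.

13/2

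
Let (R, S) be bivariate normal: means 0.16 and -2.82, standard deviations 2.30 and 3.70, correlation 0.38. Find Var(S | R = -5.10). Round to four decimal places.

The conditional variance in a bivariate normal is σ_S²(1 − ρ²), independent of x.
Var(S | R=-5.10) = (3.70)²·(1 − (0.38)²) = 13.69·0.8556 = 11.7132.

11.7132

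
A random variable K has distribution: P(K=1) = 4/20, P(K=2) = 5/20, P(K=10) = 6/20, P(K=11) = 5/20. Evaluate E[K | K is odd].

P(K is odd) = 9/20.
Σ over the event: 1·1/5 + 11·1/4 = 59/20.
E[K | K is odd] = (59/20) / (9/20) = 59/9.

59/9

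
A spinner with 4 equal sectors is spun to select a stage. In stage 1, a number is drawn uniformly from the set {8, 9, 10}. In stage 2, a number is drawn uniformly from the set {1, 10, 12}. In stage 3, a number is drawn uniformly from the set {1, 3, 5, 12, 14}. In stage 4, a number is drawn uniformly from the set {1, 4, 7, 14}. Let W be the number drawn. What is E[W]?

E[W | stage 1] = (8+9+10)/3 = 9.
E[W | stage 2] = (1+10+12)/3 = 23/3.
E[W | stage 3] = (1+3+5+12+14)/5 = 7.
E[W | stage 4] = (1+4+7+14)/4 = 13/2.
By the law of total expectation,
E[W] = (1/4)·(9) + (1/4)·(23/3) + (1/4)·(7) + (1/4)·(13/2) = 181/24.

181/24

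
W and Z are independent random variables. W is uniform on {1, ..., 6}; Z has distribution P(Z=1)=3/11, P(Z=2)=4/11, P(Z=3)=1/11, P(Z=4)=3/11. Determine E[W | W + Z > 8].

P(W + Z > 8) = 7/66.
Summing W·P(x,y) over outcomes with W + Z > 8 gives 13/22.
E[W | W + Z > 8] = (13/22) / (7/66) = 39/7.

39/7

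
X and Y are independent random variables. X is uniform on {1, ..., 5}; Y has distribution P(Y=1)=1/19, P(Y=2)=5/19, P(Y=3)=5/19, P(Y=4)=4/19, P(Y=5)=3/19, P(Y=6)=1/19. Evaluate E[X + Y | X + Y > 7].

227/26

P(X + Y > 7) = 26/95.
Summing (X+Y)·P(x,y) over outcomes with X + Y > 7 gives 227/95.
E[X + Y | X + Y > 7] = (227/95) / (26/95) = 227/26.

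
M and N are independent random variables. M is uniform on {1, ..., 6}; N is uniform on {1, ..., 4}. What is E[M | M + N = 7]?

9/2

Outcomes with M + N = 7: (3,4), (4,3), (5,2), (6,1), each with probability 1/24.
E[M | M + N = 7] = (3 + 4 + 5 + 6) / 4 = 9/2.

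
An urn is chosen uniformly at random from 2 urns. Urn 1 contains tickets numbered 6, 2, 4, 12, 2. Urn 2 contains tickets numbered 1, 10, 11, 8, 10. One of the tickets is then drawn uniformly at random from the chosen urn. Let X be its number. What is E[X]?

E[X | urn 1] = (6+2+4+12+2)/5 = 26/5.
E[X | urn 2] = (1+10+11+8+10)/5 = 8.
By the law of total expectation,
E[X] = (1/2)·(26/5) + (1/2)·(8) = 33/5.

33/5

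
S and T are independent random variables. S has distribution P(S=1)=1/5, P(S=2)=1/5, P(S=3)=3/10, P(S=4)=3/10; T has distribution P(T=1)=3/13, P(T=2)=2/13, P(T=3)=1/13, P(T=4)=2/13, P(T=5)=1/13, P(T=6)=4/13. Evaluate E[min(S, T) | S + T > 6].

P(S + T > 6) = 63/130.
Summing min(S,T)·P(x,y) over outcomes with S + T > 6 gives 92/65.
E[min(S, T) | S + T > 6] = (92/65) / (63/130) = 184/63.

184/63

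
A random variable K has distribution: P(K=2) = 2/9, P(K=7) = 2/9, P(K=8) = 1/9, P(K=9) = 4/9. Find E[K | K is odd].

25/3

P(K is odd) = 2/3.
Σ over the event: 7·2/9 + 9·4/9 = 50/9.
E[K | K is odd] = (50/9) / (2/3) = 25/3.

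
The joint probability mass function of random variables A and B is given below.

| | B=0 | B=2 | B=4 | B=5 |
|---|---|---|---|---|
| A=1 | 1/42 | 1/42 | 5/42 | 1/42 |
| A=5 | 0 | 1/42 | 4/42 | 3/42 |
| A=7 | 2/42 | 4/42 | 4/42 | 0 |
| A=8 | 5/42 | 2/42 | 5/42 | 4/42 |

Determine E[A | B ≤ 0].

P(B ≤ 0) = 4/21.
Σ A·P over the event = 1·(1/42) + 7·(2/42) + 8·(5/42) = 55/42.
E[A | B ≤ 0] = (55/42) / (4/21) = 55/8.

55/8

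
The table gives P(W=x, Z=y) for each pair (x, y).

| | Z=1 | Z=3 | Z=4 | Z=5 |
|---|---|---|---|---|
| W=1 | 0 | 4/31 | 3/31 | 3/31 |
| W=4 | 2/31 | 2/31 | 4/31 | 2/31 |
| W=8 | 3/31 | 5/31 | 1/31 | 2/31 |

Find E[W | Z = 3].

52/11

P(Z = 3) = 11/31.
Σ W·P over the event = 1·(4/31) + 4·(2/31) + 8·(5/31) = 52/31.
E[W | Z = 3] = (52/31) / (11/31) = 52/11.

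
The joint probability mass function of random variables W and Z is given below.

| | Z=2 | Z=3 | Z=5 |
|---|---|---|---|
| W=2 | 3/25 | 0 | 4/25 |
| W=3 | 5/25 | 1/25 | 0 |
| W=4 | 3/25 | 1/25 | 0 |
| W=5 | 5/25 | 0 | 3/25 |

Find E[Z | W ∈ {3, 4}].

11/5

P(W ∈ {3, 4}) = 2/5.
Σ Z·P over the event = 2·(5/25) + 3·(1/25) + 2·(3/25) + 3·(1/25) = 22/25.
E[Z | W ∈ {3, 4}] = (22/25) / (2/5) = 11/5.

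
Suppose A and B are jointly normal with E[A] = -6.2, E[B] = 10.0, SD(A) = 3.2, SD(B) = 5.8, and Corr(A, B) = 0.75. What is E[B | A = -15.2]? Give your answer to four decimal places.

-2.2344

For a bivariate normal, E[B | A=x] = μ_B + ρ·(σ_B/σ_A)·(x − μ_A).
E[B | A=-15.2] = 10.0 + (0.75)·(5.8/3.2)·(-15.2 − (-6.2)) = 10.0 + (1.35938)·(-9) = -2.2344.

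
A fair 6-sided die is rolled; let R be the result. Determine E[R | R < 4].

Given R < 4, R is equally likely to be any of {1, 2, 3}.
E[R | R < 4] = (1 + 2 + 3) / 3 = 2.

2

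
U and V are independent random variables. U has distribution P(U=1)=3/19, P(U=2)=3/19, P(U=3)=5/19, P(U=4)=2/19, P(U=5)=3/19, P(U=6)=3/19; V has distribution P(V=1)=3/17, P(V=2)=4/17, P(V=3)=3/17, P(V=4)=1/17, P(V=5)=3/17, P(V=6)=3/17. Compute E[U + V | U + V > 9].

P(U + V > 9) = 45/323.
Summing (U+V)·P(x,y) over outcomes with U + V > 9 gives 486/323.
E[U + V | U + V > 9] = (486/323) / (45/323) = 54/5.

54/5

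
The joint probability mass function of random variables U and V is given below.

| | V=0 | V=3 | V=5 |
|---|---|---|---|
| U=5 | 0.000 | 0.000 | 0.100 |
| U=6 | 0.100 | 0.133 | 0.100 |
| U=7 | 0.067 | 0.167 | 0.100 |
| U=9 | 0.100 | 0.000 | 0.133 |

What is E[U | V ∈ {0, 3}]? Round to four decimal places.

P(V ∈ {0, 3}) = 0.567.
Summing U·P(U=x,V=y) over the conditioning event gives 3.936.
E[U | V ∈ {0, 3}] = (3.936) / (0.567) = 6.9418.

6.9418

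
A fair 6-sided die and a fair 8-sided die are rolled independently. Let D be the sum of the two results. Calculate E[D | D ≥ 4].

376/45

P(D ≥ 4) = 15/16.
E[D | D ≥ 4] = (47/6) / (15/16) = 376/45.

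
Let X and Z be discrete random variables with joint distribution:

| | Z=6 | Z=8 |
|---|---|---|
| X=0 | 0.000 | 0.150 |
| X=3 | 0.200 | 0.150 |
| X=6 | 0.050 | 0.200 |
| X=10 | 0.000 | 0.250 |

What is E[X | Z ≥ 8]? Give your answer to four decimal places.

P(Z ≥ 8) = 0.750.
Σ X·P over the event = 0·(0.150) + 3·(0.150) + 6·(0.200) + 10·(0.250) = 4.150.
E[X | Z ≥ 8] = (4.150) / (0.750) = 5.5333.

5.5333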